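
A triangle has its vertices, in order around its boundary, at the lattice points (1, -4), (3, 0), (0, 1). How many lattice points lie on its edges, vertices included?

The number of boundary lattice points is Σ gcd(|Δx|,|Δy|) = gcd(2,4) + gcd(3,1) + gcd(1,5) = 2+1+1 = 4.

4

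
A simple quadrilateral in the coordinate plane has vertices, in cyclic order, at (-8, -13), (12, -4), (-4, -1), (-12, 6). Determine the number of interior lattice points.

Using the shoelace formula, 2A = |((-8)·(-4) − 12·(-13)) + (12·(-1) − (-4)·(-4)) + ((-4)·6 − (-12)·(-1)) + ((-12)·(-13) − (-8)·6)| = 328, so the area is 164.
Along each edge there are gcd(|Δx|,|Δy|)+1 lattice points, so counting each shared vertex once the boundary has gcd(20,9) + gcd(16,3) + gcd(8,7) + gcd(4,19) = 1+1+1+1 = 4.
By Pick's theorem A = I + B/2 − 1, so I = 164 − 4/2 + 1 = 163.

163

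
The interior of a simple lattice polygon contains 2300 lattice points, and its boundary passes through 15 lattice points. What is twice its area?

4613

By Pick's theorem, A = I + B/2 − 1 = 2300 + 15/2 − 1 = 4613/2.
Hence 2A = 4613.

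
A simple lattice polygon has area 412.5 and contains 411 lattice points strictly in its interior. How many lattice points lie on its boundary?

5

Pick's theorem gives A = I + B/2 − 1, so B = 2(A − I + 1) = 2(412.5 − 411 + 1) = 5.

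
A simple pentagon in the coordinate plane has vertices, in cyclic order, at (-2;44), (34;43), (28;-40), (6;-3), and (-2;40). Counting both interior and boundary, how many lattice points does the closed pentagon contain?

1887

By the shoelace formula, twice the signed area is |[(-2)·43 − 34·44] + [34·(-40) − 28·43] + [28·(-3) − 6·(-40)] + [6·40 − (-2)·(-3)] + [(-2)·44 − (-2)·40]| = 3764, so the area is 1882.
Along each edge there are gcd(|Δx|,|Δy|)+1 lattice points, so counting each shared vertex once the boundary has gcd(36,1) + gcd(6,83) + gcd(22,37) + gcd(8,43) + gcd(0,4) = 1+1+1+1+4 = 8.
Pick's theorem gives I = A − B/2 + 1 = 1882 − 8/2 + 1 = 1879, so the closed region contains I + B = 1879 + 8 = 1887 lattice points.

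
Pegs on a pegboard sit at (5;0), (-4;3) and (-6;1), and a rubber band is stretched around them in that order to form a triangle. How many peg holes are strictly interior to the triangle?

Using the shoelace formula, 2A = |(5·3 − (-4)·0) + ((-4)·1 − (-6)·3) + ((-6)·0 − 5·1)| = 24, so the area is 12.
Summing gcd(|Δx|,|Δy|) over the edges gives the boundary count: gcd(9,3) + gcd(2,2) + gcd(11,1) = 3+2+1 = 6.
By Pick's theorem A = I + B/2 − 1, so I = 12 − 6/2 + 1 = 10.

10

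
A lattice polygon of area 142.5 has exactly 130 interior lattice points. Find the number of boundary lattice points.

Pick's theorem gives A = I + B/2 − 1, so B = 2(A − I + 1) = 2(142.5 − 130 + 1) = 27.

27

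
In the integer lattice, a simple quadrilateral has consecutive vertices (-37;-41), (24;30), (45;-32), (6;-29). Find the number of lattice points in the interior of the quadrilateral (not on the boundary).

The shoelace formula gives twice the area as |((-37)·30 − 24·(-41)) + (24·(-32) − 45·30) + (45·(-29) − 6·(-32)) + (6·(-41) − (-37)·(-29))| = 4676, so the area is 2338.
Along each edge there are gcd(|Δx|,|Δy|)+1 lattice points, so counting each shared vertex once the boundary has gcd(61,71) + gcd(21,62) + gcd(39,3) + gcd(43,12) = 1+1+3+1 = 6.
By Pick's theorem A = I + B/2 − 1, so I = 2338 − 6/2 + 1 = 2336.

2336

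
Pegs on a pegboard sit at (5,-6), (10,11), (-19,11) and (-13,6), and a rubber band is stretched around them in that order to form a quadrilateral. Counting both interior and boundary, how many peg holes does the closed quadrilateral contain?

The shoelace formula gives twice the area as |[5·11 − 10·(-6)] + [10·11 − (-19)·11] + [(-19)·6 − (-13)·11] + [(-13)·(-6) − 5·6]| = 511, so the area is 255.5.
Summing gcd(|Δx|,|Δy|) over the edges gives the boundary count: gcd(5,17) + gcd(29,0) + gcd(6,5) + gcd(18,12) = 1+29+1+6 = 37.
Pick's theorem gives I = A − B/2 + 1 = 255.5 − 37/2 + 1 = 238, so the closed region contains I + B = 238 + 37 = 275 lattice points.

275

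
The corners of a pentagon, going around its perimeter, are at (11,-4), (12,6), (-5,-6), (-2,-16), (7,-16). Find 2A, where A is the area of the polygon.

Using the shoelace formula, 2A = |(11·6 − 12·(-4)) + (12·(-6) − (-5)·6) + ((-5)·(-16) − (-2)·(-6)) + ((-2)·(-16) − 7·(-16)) + (7·(-4) − 11·(-16))| = 432, so the area is 216.

432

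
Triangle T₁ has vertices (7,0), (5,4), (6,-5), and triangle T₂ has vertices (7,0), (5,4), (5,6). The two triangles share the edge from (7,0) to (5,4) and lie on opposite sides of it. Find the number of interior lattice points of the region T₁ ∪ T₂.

The union is the simple quadrilateral with vertices (7,0), (6,-5), (5,4), (5,6) in order.
By the shoelace formula, twice the signed area is |[7·(-5) − 6·0] + [6·4 − 5·(-5)] + [5·6 − 5·4] + [5·0 − 7·6]| = 18, so the area is 9.
The number of boundary lattice points is Σ gcd(|Δx|,|Δy|) = gcd(1,5) + gcd(1,9) + gcd(0,2) + gcd(2,6) = 1+1+2+2 = 6.
By Pick's theorem I = A − B/2 + 1 = 9 − 6/2 + 1 = 7.

7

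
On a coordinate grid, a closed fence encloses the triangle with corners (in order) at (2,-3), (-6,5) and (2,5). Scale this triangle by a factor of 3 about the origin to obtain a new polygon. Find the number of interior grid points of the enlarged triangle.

Using the shoelace formula, 2A = |[2·5 − (-6)·(-3)] + [(-6)·5 − 2·5] + [2·(-3) − 2·5]| = 64, so the area is 32.
Along each edge there are gcd(|Δx|,|Δy|)+1 lattice points, so counting each shared vertex once the boundary has gcd(8,8) + gcd(8,0) + gcd(0,8) = 8+8+8 = 24.
Scaling by 3 multiplies the area by 3² = 9 (so the new area is 288) and multiplies the boundary lattice-point count by 3, giving 72.
By Pick's theorem, the interior count of the dilated polygon is 288 − 72/2 + 1 = 253.

253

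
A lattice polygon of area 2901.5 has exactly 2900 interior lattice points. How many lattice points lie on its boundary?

Pick's theorem gives A = I + B/2 − 1, so B = 2(A − I + 1) = 2(2901.5 − 2900 + 1) = 5.

5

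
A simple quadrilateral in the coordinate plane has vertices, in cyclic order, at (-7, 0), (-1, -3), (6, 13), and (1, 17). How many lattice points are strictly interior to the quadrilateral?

By the shoelace formula, twice the signed area is |[(-7)·(-3) − (-1)·0] + [(-1)·13 − 6·(-3)] + [6·17 − 1·13] + [1·0 − (-7)·17]| = 234, so the area is 117.
Along each edge there are gcd(|Δx|,|Δy|)+1 lattice points, so counting each shared vertex once the boundary has gcd(6,3) + gcd(7,16) + gcd(5,4) + gcd(8,17) = 3+1+1+1 = 6.
Pick's theorem gives I = A − B/2 + 1 = 117 − 6/2 + 1 = 115.

115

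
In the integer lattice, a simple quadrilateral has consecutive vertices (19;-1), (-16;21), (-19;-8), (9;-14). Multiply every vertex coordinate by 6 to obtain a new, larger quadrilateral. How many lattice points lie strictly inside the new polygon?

The shoelace formula gives twice the area as |[19·21 − (-16)·(-1)] + [(-16)·(-8) − (-19)·21] + [(-19)·(-14) − 9·(-8)] + [9·(-1) − 19·(-14)]| = 1505, so the area is 1505/2.
Summing gcd(|Δx|,|Δy|) over the edges gives the boundary count: gcd(35,22) + gcd(3,29) + gcd(28,6) + gcd(10,13) = 1+1+2+1 = 5.
Scaling by 6 multiplies the area by 6² = 36 (so the new area is 27090) and multiplies the boundary lattice-point count by 6, giving 30.
By Pick's theorem, the interior count of the dilated polygon is 27090 − 30/2 + 1 = 27076.

27076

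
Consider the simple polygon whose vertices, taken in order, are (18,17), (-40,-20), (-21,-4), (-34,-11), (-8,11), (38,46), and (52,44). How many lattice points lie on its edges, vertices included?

9

Summing gcd(|Δx|,|Δy|) over the edges gives the boundary count: gcd(58,37) + gcd(19,16) + gcd(13,7) + gcd(26,22) + gcd(46,35) + gcd(14,2) + gcd(34,27) = 1+1+1+2+1+2+1 = 9.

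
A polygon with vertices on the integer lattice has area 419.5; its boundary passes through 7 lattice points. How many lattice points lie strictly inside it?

From Pick's theorem, I = A − B/2 + 1 = 419.5 − 7/2 + 1 = 417.

417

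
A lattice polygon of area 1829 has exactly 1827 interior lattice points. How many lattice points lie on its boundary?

Pick's theorem gives A = I + B/2 − 1, so B = 2(A − I + 1) = 2(1829 − 1827 + 1) = 6.

6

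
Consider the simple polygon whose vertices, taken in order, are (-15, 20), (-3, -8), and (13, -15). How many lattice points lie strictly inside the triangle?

Using the shoelace formula, 2A = |((-15)·(-8) − (-3)·20) + ((-3)·(-15) − 13·(-8)) + (13·20 − (-15)·(-15))| = 364, so the area is 182.
Summing gcd(|Δx|,|Δy|) over the edges gives the boundary count: gcd(12,28) + gcd(16,7) + gcd(28,35) = 4+1+7 = 12.
Pick's theorem gives I = A − B/2 + 1 = 182 − 12/2 + 1 = 177.

177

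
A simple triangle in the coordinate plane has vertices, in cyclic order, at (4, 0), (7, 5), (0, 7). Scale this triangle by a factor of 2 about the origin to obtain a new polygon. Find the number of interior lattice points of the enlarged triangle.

80

The shoelace formula gives twice the area as |[4·5 − 7·0] + [7·7 − 0·5] + [0·0 − 4·7]| = 41, so the area is 20.5.
Along each edge there are gcd(|Δx|,|Δy|)+1 lattice points, so counting each shared vertex once the boundary has gcd(3,5) + gcd(7,2) + gcd(4,7) = 1+1+1 = 3.
Scaling by 2 multiplies the area by 2² = 4 (so the new area is 82) and multiplies the boundary lattice-point count by 2, giving 6.
By Pick's theorem, the interior count of the dilated polygon is 82 − 6/2 + 1 = 80.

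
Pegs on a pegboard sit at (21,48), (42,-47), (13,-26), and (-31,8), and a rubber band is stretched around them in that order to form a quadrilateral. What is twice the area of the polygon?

5842

By the shoelace formula, twice the signed area is |(21·(-47) − 42·48) + (42·(-26) − 13·(-47)) + (13·8 − (-31)·(-26)) + ((-31)·48 − 21·8)| = 5842, so the area is 2921.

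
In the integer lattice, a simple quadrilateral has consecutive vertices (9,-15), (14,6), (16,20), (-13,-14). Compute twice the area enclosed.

Using the shoelace formula, 2A = |(9·6 − 14·(-15)) + (14·20 − 16·6) + (16·(-14) − (-13)·20) + ((-13)·(-15) − 9·(-14))| = 805, so the area is 402.5.

805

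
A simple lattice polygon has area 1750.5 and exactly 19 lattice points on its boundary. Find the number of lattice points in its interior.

1742

Pick's theorem A = I + B/2 − 1 rearranges to I = A − B/2 + 1 = 1750.5 − 19/2 + 1 = 1742.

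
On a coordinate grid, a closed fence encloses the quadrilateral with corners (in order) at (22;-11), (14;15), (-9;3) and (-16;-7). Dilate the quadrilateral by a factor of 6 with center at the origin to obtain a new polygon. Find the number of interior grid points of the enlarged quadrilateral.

Using the shoelace formula, 2A = |(22·15 − 14·(-11)) + (14·3 − (-9)·15) + ((-9)·(-7) − (-16)·3) + ((-16)·(-11) − 22·(-7))| = 1102, so the area is 551.
Summing gcd(|Δx|,|Δy|) over the edges gives the boundary count: gcd(8,26) + gcd(23,12) + gcd(7,10) + gcd(38,4) = 2+1+1+2 = 6.
Scaling by 6 multiplies the area by 6² = 36 (so the new area is 19836) and multiplies the boundary lattice-point count by 6, giving 36.
By Pick's theorem, the interior count of the dilated polygon is 19836 − 36/2 + 1 = 19819.

19819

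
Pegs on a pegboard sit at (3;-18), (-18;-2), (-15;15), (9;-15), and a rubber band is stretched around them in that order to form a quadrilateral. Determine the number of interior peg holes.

324

The shoelace formula gives twice the area as |[3·(-2) − (-18)·(-18)] + [(-18)·15 − (-15)·(-2)] + [(-15)·(-15) − 9·15] + [9·(-18) − 3·(-15)]| = 657, so the area is 328.5.
Along each edge there are gcd(|Δx|,|Δy|)+1 lattice points, so counting each shared vertex once the boundary has gcd(21,16) + gcd(3,17) + gcd(24,30) + gcd(6,3) = 1+1+6+3 = 11.
Pick's theorem gives I = A − B/2 + 1 = 328.5 − 11/2 + 1 = 324.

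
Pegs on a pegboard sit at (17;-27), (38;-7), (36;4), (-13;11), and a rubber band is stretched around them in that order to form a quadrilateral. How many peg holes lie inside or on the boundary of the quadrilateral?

By the shoelace formula, twice the signed area is |[17·(-7) − 38·(-27)] + [38·4 − 36·(-7)] + [36·11 − (-13)·4] + [(-13)·(-27) − 17·11]| = 1923, so the area is 961.5.
Along each edge there are gcd(|Δx|,|Δy|)+1 lattice points, so counting each shared vertex once the boundary has gcd(21,20) + gcd(2,11) + gcd(49,7) + gcd(30,38) = 1+1+7+2 = 11.
Pick's theorem gives I = A − B/2 + 1 = 961.5 − 11/2 + 1 = 957, so the closed region contains I + B = 957 + 11 = 968 lattice points.

968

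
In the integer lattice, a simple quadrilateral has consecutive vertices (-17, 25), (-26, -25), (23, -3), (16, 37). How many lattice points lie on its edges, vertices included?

The number of boundary lattice points is Σ gcd(|Δx|,|Δy|) = gcd(9,50) + gcd(49,22) + gcd(7,40) + gcd(33,12) = 1+1+1+3 = 6.

6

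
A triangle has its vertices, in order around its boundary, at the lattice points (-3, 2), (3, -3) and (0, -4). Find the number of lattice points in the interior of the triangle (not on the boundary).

9

The shoelace formula gives twice the area as |((-3)·(-3) − 3·2) + (3·(-4) − 0·(-3)) + (0·2 − (-3)·(-4))| = 21, so the area is 10.5.
Along each edge there are gcd(|Δx|,|Δy|)+1 lattice points, so counting each shared vertex once the boundary has gcd(6,5) + gcd(3,1) + gcd(3,6) = 1+1+3 = 5.
By Pick's theorem A = I + B/2 − 1, so I = 10.5 − 5/2 + 1 = 9.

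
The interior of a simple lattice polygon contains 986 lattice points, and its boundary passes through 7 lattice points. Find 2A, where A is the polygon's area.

1977

Pick's theorem states A = I + B/2 − 1, so A = 986 + 7/2 − 1 = 1977/2.
Hence 2A = 1977.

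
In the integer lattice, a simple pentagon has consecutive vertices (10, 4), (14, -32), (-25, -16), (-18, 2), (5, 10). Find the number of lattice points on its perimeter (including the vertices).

8

The number of boundary lattice points is Σ gcd(|Δx|,|Δy|) = gcd(4,36) + gcd(39,16) + gcd(7,18) + gcd(23,8) + gcd(5,6) = 4+1+1+1+1 = 8.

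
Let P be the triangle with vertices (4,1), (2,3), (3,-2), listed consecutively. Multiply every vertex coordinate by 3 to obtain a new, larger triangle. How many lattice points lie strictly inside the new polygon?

31

The shoelace formula gives twice the area as |[4·3 − 2·1] + [2·(-2) − 3·3] + [3·1 − 4·(-2)]| = 8, so the area is 4.
Along each edge there are gcd(|Δx|,|Δy|)+1 lattice points, so counting each shared vertex once the boundary has gcd(2,2) + gcd(1,5) + gcd(1,3) = 2+1+1 = 4.
Scaling by 3 multiplies the area by 3² = 9 (so the new area is 36) and multiplies the boundary lattice-point count by 3, giving 12.
By Pick's theorem, the interior count of the dilated polygon is 36 − 12/2 + 1 = 31.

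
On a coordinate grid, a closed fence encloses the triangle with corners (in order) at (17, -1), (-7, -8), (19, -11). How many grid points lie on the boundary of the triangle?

Summing gcd(|Δx|,|Δy|) over the edges gives the boundary count: gcd(24,7) + gcd(26,3) + gcd(2,10) = 1+1+2 = 4.

4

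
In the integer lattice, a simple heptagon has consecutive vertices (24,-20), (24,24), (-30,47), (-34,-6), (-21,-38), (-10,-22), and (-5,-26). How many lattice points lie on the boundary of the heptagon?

The number of boundary lattice points is Σ gcd(|Δx|,|Δy|) = gcd(0,44) + gcd(54,23) + gcd(4,53) + gcd(13,32) + gcd(11,16) + gcd(5,4) + gcd(29,6) = 44+1+1+1+1+1+1 = 50.

50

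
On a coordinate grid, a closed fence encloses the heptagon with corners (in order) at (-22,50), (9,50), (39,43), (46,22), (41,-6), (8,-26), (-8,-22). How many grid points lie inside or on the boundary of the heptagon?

The shoelace formula gives twice the area as |[(-22)·50 − 9·50] + [9·43 − 39·50] + [39·22 − 46·43] + [46·(-6) − 41·22] + [41·(-26) − 8·(-6)] + [8·(-22) − (-8)·(-26)] + [(-8)·50 − (-22)·(-22)]| = 7697, so the area is 7697/2.
Along each edge there are gcd(|Δx|,|Δy|)+1 lattice points, so counting each shared vertex once the boundary has gcd(31,0) + gcd(30,7) + gcd(7,21) + gcd(5,28) + gcd(33,20) + gcd(16,4) + gcd(14,72) = 31+1+7+1+1+4+2 = 47.
Pick's theorem gives I = A − B/2 + 1 = 7697/2 − 47/2 + 1 = 3826, so the closed region contains I + B = 3826 + 47 = 3873 lattice points.

3873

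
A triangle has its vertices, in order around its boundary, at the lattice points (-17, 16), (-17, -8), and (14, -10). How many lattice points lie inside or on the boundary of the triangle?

386

Using the shoelace formula, 2A = |[(-17)·(-8) − (-17)·16] + [(-17)·(-10) − 14·(-8)] + [14·16 − (-17)·(-10)]| = 744, so the area is 372.
The number of boundary lattice points is Σ gcd(|Δx|,|Δy|) = gcd(0,24) + gcd(31,2) + gcd(31,26) = 24+1+1 = 26.
Pick's theorem gives I = A − B/2 + 1 = 372 − 26/2 + 1 = 360, so the closed region contains I + B = 360 + 26 = 386 lattice points.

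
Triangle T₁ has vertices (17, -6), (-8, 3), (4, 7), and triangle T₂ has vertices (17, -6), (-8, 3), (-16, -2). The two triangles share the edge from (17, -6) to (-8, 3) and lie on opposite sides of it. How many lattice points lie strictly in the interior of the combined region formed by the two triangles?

The union is the simple quadrilateral with vertices (17, -6), (4, 7), (-8, 3), (-16, -2) in order.
By the shoelace formula, twice the signed area is |[17·7 − 4·(-6)] + [4·3 − (-8)·7] + [(-8)·(-2) − (-16)·3] + [(-16)·(-6) − 17·(-2)]| = 405, so the area is 405/2.
Along each edge there are gcd(|Δx|,|Δy|)+1 lattice points, so counting each shared vertex once the boundary has gcd(13,13) + gcd(12,4) + gcd(8,5) + gcd(33,4) = 13+4+1+1 = 19.
By Pick's theorem I = A − B/2 + 1 = 405/2 − 19/2 + 1 = 194.

194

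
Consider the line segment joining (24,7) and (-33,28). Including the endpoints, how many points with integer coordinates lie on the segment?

The number of lattice points on a segment between lattice points is gcd(|Δx|,|Δy|) + 1 = gcd(57,21) + 1 = 3 + 1 = 4.

4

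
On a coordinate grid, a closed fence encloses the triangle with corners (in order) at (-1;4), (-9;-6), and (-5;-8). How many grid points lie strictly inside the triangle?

25

By the shoelace formula, twice the signed area is |[(-1)·(-6) − (-9)·4] + [(-9)·(-8) − (-5)·(-6)] + [(-5)·4 − (-1)·(-8)]| = 56, so the area is 28.
The number of boundary lattice points is Σ gcd(|Δx|,|Δy|) = gcd(8,10) + gcd(4,2) + gcd(4,12) = 2+2+4 = 8.
Pick's theorem gives I = A − B/2 + 1 = 28 − 8/2 + 1 = 25.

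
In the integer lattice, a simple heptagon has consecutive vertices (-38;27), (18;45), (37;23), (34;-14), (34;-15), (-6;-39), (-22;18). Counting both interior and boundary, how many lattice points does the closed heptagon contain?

By the shoelace formula, twice the signed area is |((-38)·45 − 18·27) + (18·23 − 37·45) + (37·(-14) − 34·23) + (34·(-15) − 34·(-14)) + (34·(-39) − (-6)·(-15)) + ((-6)·18 − (-22)·(-39)) + ((-22)·27 − (-38)·18)| = 7073, so the area is 7073/2.
Along each edge there are gcd(|Δx|,|Δy|)+1 lattice points, so counting each shared vertex once the boundary has gcd(56,18) + gcd(19,22) + gcd(3,37) + gcd(0,1) + gcd(40,24) + gcd(16,57) + gcd(16,9) = 2+1+1+1+8+1+1 = 15.
Pick's theorem gives I = A − B/2 + 1 = 7073/2 − 15/2 + 1 = 3530, so the closed region contains I + B = 3530 + 15 = 3545 lattice points.

3545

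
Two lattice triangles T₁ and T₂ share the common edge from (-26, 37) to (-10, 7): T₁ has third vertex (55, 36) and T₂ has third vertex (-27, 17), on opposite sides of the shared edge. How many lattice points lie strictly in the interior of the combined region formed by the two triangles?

1381

The union is the simple quadrilateral with vertices (-26, 37), (55, 36), (-10, 7), (-27, 17) in order.
By the shoelace formula, twice the signed area is |((-26)·36 − 55·37) + (55·7 − (-10)·36) + ((-10)·17 − (-27)·7) + ((-27)·37 − (-26)·17)| = 2764, so the area is 1382.
The number of boundary lattice points is Σ gcd(|Δx|,|Δy|) = gcd(81,1) + gcd(65,29) + gcd(17,10) + gcd(1,20) = 1+1+1+1 = 4.
By Pick's theorem I = A − B/2 + 1 = 1382 − 4/2 + 1 = 1381.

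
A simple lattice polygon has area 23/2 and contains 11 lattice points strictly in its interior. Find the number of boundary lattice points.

Pick's theorem gives A = I + B/2 − 1, so B = 2(A − I + 1) = 2(23/2 − 11 + 1) = 3.

3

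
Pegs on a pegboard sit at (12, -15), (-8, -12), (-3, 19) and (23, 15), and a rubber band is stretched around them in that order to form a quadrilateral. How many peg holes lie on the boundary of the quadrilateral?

Along each edge there are gcd(|Δx|,|Δy|)+1 lattice points, so counting each shared vertex once the boundary has gcd(20,3) + gcd(5,31) + gcd(26,4) + gcd(11,30) = 1+1+2+1 = 5.

5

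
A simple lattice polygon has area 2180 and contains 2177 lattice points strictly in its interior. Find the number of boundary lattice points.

Pick's theorem gives A = I + B/2 − 1, so B = 2(A − I + 1) = 2(2180 − 2177 + 1) = 8.

8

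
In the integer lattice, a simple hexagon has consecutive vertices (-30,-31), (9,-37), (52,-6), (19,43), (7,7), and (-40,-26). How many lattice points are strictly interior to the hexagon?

Using the shoelace formula, 2A = |((-30)·(-37) − 9·(-31)) + (9·(-6) − 52·(-37)) + (52·43 − 19·(-6)) + (19·7 − 7·43) + (7·(-26) − (-40)·7) + ((-40)·(-31) − (-30)·(-26))| = 5999, so the area is 2999.5.
Summing gcd(|Δx|,|Δy|) over the edges gives the boundary count: gcd(39,6) + gcd(43,31) + gcd(33,49) + gcd(12,36) + gcd(47,33) + gcd(10,5) = 3+1+1+12+1+5 = 23.
Pick's theorem gives I = A − B/2 + 1 = 2999.5 − 23/2 + 1 = 2989.

2989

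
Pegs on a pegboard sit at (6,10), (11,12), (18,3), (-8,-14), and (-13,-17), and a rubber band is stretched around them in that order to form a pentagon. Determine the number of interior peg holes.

Using the shoelace formula, 2A = |(6·12 − 11·10) + (11·3 − 18·12) + (18·(-14) − (-8)·3) + ((-8)·(-17) − (-13)·(-14)) + ((-13)·10 − 6·(-17))| = 523, so the area is 523/2.
Summing gcd(|Δx|,|Δy|) over the edges gives the boundary count: gcd(5,2) + gcd(7,9) + gcd(26,17) + gcd(5,3) + gcd(19,27) = 1+1+1+1+1 = 5.
By Pick's theorem A = I + B/2 − 1, so I = 523/2 − 5/2 + 1 = 260.

260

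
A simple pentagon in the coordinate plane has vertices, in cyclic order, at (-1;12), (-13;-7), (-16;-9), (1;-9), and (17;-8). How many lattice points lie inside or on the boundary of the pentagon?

By the shoelace formula, twice the signed area is |[(-1)·(-7) − (-13)·12] + [(-13)·(-9) − (-16)·(-7)] + [(-16)·(-9) − 1·(-9)] + [1·(-8) − 17·(-9)] + [17·12 − (-1)·(-8)]| = 662, so the area is 331.
The number of boundary lattice points is Σ gcd(|Δx|,|Δy|) = gcd(12,19) + gcd(3,2) + gcd(17,0) + gcd(16,1) + gcd(18,20) = 1+1+17+1+2 = 22.
Pick's theorem gives I = A − B/2 + 1 = 331 − 22/2 + 1 = 321, so the closed region contains I + B = 321 + 22 = 343 lattice points.

343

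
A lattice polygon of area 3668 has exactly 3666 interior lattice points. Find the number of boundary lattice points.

Pick's theorem gives A = I + B/2 − 1, so B = 2(A − I + 1) = 2(3668 − 3666 + 1) = 6.

6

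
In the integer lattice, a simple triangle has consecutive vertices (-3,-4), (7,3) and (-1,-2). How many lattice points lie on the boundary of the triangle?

The number of boundary lattice points is Σ gcd(|Δx|,|Δy|) = gcd(10,7) + gcd(8,5) + gcd(2,2) = 1+1+2 = 4.

4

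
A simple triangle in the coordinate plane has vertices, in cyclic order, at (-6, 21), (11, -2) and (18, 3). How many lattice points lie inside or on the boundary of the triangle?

The shoelace formula gives twice the area as |[(-6)·(-2) − 11·21] + [11·3 − 18·(-2)] + [18·21 − (-6)·3]| = 246, so the area is 123.
Summing gcd(|Δx|,|Δy|) over the edges gives the boundary count: gcd(17,23) + gcd(7,5) + gcd(24,18) = 1+1+6 = 8.
Pick's theorem gives I = A − B/2 + 1 = 123 − 8/2 + 1 = 120, so the closed region contains I + B = 120 + 8 = 128 lattice points.

128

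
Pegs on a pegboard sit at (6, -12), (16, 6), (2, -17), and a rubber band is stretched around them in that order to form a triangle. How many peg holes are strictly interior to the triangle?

10

By the shoelace formula, twice the signed area is |(6·6 − 16·(-12)) + (16·(-17) − 2·6) + (2·(-12) − 6·(-17))| = 22, so the area is 11.
Along each edge there are gcd(|Δx|,|Δy|)+1 lattice points, so counting each shared vertex once the boundary has gcd(10,18) + gcd(14,23) + gcd(4,5) = 2+1+1 = 4.
Pick's theorem gives I = A − B/2 + 1 = 11 − 4/2 + 1 = 10.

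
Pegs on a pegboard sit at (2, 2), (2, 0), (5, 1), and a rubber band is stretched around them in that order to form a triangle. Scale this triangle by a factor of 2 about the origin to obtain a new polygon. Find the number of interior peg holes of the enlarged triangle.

The shoelace formula gives twice the area as |[2·0 − 2·2] + [2·1 − 5·0] + [5·2 − 2·1]| = 6, so the area is 3.
The number of boundary lattice points is Σ gcd(|Δx|,|Δy|) = gcd(0,2) + gcd(3,1) + gcd(3,1) = 2+1+1 = 4.
Scaling by 2 multiplies the area by 2² = 4 (so the new area is 12) and multiplies the boundary lattice-point count by 2, giving 8.
By Pick's theorem, the interior count of the dilated polygon is 12 − 8/2 + 1 = 9.

9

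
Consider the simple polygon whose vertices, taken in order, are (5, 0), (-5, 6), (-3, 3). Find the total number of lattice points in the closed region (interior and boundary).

Using the shoelace formula, 2A = |(5·6 − (-5)·0) + ((-5)·3 − (-3)·6) + ((-3)·0 − 5·3)| = 18, so the area is 9.
The number of boundary lattice points is Σ gcd(|Δx|,|Δy|) = gcd(10,6) + gcd(2,3) + gcd(8,3) = 2+1+1 = 4.
Pick's theorem gives I = A − B/2 + 1 = 9 − 4/2 + 1 = 8, so the closed region contains I + B = 8 + 4 = 12 lattice points.

12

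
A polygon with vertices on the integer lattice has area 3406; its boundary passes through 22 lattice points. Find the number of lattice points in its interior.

Pick's theorem A = I + B/2 − 1 rearranges to I = A − B/2 + 1 = 3406 − 22/2 + 1 = 3396.

3396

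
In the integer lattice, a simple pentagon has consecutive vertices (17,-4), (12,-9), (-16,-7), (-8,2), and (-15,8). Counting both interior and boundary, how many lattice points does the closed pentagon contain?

Using the shoelace formula, 2A = |[17·(-9) − 12·(-4)] + [12·(-7) − (-16)·(-9)] + [(-16)·2 − (-8)·(-7)] + [(-8)·8 − (-15)·2] + [(-15)·(-4) − 17·8]| = 531, so the area is 531/2.
Summing gcd(|Δx|,|Δy|) over the edges gives the boundary count: gcd(5,5) + gcd(28,2) + gcd(8,9) + gcd(7,6) + gcd(32,12) = 5+2+1+1+4 = 13.
Pick's theorem gives I = A − B/2 + 1 = 531/2 − 13/2 + 1 = 260, so the closed region contains I + B = 260 + 13 = 273 lattice points.

273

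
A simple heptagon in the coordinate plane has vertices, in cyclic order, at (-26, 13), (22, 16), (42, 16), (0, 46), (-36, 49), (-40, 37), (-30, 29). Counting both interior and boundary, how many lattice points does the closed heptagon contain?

1776

The shoelace formula gives twice the area as |[(-26)·16 − 22·13] + [22·16 − 42·16] + [42·46 − 0·16] + [0·49 − (-36)·46] + [(-36)·37 − (-40)·49] + [(-40)·29 − (-30)·37] + [(-30)·13 − (-26)·29]| = 3508, so the area is 1754.
The number of boundary lattice points is Σ gcd(|Δx|,|Δy|) = gcd(48,3) + gcd(20,0) + gcd(42,30) + gcd(36,3) + gcd(4,12) + gcd(10,8) + gcd(4,16) = 3+20+6+3+4+2+4 = 42.
Pick's theorem gives I = A − B/2 + 1 = 1754 − 42/2 + 1 = 1734, so the closed region contains I + B = 1734 + 42 = 1776 lattice points.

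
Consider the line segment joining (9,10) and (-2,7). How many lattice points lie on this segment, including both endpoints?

2

The number of lattice points on a segment between lattice points is gcd(|Δx|,|Δy|) + 1 = gcd(11,3) + 1 = 1 + 1 = 2.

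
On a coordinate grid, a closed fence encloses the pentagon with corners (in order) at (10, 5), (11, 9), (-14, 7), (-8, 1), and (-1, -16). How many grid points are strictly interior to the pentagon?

278

The shoelace formula gives twice the area as |(10·9 − 11·5) + (11·7 − (-14)·9) + ((-14)·1 − (-8)·7) + ((-8)·(-16) − (-1)·1) + ((-1)·5 − 10·(-16))| = 564, so the area is 282.
Along each edge there are gcd(|Δx|,|Δy|)+1 lattice points, so counting each shared vertex once the boundary has gcd(1,4) + gcd(25,2) + gcd(6,6) + gcd(7,17) + gcd(11,21) = 1+1+6+1+1 = 10.
Pick's theorem gives I = A − B/2 + 1 = 282 − 10/2 + 1 = 278.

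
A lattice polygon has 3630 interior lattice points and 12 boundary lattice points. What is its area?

3635

Pick's theorem states A = I + B/2 − 1, so A = 3630 + 12/2 − 1 = 3635.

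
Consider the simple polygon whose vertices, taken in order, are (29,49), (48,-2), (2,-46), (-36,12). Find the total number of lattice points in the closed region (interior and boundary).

Using the shoelace formula, 2A = |[29·(-2) − 48·49] + [48·(-46) − 2·(-2)] + [2·12 − (-36)·(-46)] + [(-36)·49 − 29·12]| = 8358, so the area is 4179.
The number of boundary lattice points is Σ gcd(|Δx|,|Δy|) = gcd(19,51) + gcd(46,44) + gcd(38,58) + gcd(65,37) = 1+2+2+1 = 6.
Pick's theorem gives I = A − B/2 + 1 = 4179 − 6/2 + 1 = 4177, so the closed region contains I + B = 4177 + 6 = 4183 lattice points.

4183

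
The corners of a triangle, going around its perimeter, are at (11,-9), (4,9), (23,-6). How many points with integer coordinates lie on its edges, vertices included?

5

Along each edge there are gcd(|Δx|,|Δy|)+1 lattice points, so counting each shared vertex once the boundary has gcd(7,18) + gcd(19,15) + gcd(12,3) = 1+1+3 = 5.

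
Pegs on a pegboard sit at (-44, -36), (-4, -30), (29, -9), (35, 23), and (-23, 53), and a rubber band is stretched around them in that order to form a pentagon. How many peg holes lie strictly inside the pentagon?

Using the shoelace formula, 2A = |[(-44)·(-30) − (-4)·(-36)] + [(-4)·(-9) − 29·(-30)] + [29·23 − 35·(-9)] + [35·53 − (-23)·23] + [(-23)·(-36) − (-44)·53]| = 8608, so the area is 4304.
Summing gcd(|Δx|,|Δy|) over the edges gives the boundary count: gcd(40,6) + gcd(33,21) + gcd(6,32) + gcd(58,30) + gcd(21,89) = 2+3+2+2+1 = 10.
Pick's theorem gives I = A − B/2 + 1 = 4304 − 10/2 + 1 = 4300.

4300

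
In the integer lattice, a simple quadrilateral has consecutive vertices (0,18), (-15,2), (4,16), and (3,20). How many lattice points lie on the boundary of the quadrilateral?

4

Along each edge there are gcd(|Δx|,|Δy|)+1 lattice points, so counting each shared vertex once the boundary has gcd(15,16) + gcd(19,14) + gcd(1,4) + gcd(3,2) = 1+1+1+1 = 4.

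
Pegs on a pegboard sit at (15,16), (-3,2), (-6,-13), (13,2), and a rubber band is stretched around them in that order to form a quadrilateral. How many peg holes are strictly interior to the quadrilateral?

The shoelace formula gives twice the area as |[15·2 − (-3)·16] + [(-3)·(-13) − (-6)·2] + [(-6)·2 − 13·(-13)] + [13·16 − 15·2]| = 464, so the area is 232.
The number of boundary lattice points is Σ gcd(|Δx|,|Δy|) = gcd(18,14) + gcd(3,15) + gcd(19,15) + gcd(2,14) = 2+3+1+2 = 8.
By Pick's theorem A = I + B/2 − 1, so I = 232 − 8/2 + 1 = 229.

229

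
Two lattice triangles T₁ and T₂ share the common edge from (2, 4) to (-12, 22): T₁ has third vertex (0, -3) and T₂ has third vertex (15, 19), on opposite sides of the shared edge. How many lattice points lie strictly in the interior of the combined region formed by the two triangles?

287

The union is the simple quadrilateral with vertices (2, 4), (0, -3), (-12, 22), (15, 19) in order.
The shoelace formula gives twice the area as |[2·(-3) − 0·4] + [0·22 − (-12)·(-3)] + [(-12)·19 − 15·22] + [15·4 − 2·19]| = 578, so the area is 289.
Summing gcd(|Δx|,|Δy|) over the edges gives the boundary count: gcd(2,7) + gcd(12,25) + gcd(27,3) + gcd(13,15) = 1+1+3+1 = 6.
By Pick's theorem I = A − B/2 + 1 = 289 − 6/2 + 1 = 287.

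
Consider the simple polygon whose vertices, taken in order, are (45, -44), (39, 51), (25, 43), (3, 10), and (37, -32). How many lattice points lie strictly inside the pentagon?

1931

The shoelace formula gives twice the area as |[45·51 − 39·(-44)] + [39·43 − 25·51] + [25·10 − 3·43] + [3·(-32) − 37·10] + [37·(-44) − 45·(-32)]| = 3880, so the area is 1940.
Summing gcd(|Δx|,|Δy|) over the edges gives the boundary count: gcd(6,95) + gcd(14,8) + gcd(22,33) + gcd(34,42) + gcd(8,12) = 1+2+11+2+4 = 20.
By Pick's theorem A = I + B/2 − 1, so I = 1940 − 20/2 + 1 = 1931.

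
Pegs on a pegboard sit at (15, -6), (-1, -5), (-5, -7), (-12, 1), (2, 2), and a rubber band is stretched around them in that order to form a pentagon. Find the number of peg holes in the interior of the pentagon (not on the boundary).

126

The shoelace formula gives twice the area as |(15·(-5) − (-1)·(-6)) + ((-1)·(-7) − (-5)·(-5)) + ((-5)·1 − (-12)·(-7)) + ((-12)·2 − 2·1) + (2·(-6) − 15·2)| = 256, so the area is 128.
Summing gcd(|Δx|,|Δy|) over the edges gives the boundary count: gcd(16,1) + gcd(4,2) + gcd(7,8) + gcd(14,1) + gcd(13,8) = 1+2+1+1+1 = 6.
Pick's theorem gives I = A − B/2 + 1 = 128 − 6/2 + 1 = 126.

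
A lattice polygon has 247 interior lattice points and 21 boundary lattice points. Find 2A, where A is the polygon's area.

By Pick's theorem, A = I + B/2 − 1 = 247 + 21/2 − 1 = 513/2.
Hence 2A = 513.

513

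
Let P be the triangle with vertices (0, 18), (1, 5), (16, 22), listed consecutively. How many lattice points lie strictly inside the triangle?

104

The shoelace formula gives twice the area as |[0·5 − 1·18] + [1·22 − 16·5] + [16·18 − 0·22]| = 212, so the area is 106.
The number of boundary lattice points is Σ gcd(|Δx|,|Δy|) = gcd(1,13) + gcd(15,17) + gcd(16,4) = 1+1+4 = 6.
By Pick's theorem A = I + B/2 − 1, so I = 106 − 6/2 + 1 = 104.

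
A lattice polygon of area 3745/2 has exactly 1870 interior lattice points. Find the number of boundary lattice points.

Pick's theorem gives A = I + B/2 − 1, so B = 2(A − I + 1) = 2(3745/2 − 1870 + 1) = 7.

7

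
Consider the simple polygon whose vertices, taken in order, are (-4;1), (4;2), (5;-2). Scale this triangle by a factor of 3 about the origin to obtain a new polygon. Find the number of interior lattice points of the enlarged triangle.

By the shoelace formula, twice the signed area is |((-4)·2 − 4·1) + (4·(-2) − 5·2) + (5·1 − (-4)·(-2))| = 33, so the area is 16.5.
The number of boundary lattice points is Σ gcd(|Δx|,|Δy|) = gcd(8,1) + gcd(1,4) + gcd(9,3) = 1+1+3 = 5.
Scaling by 3 multiplies the area by 3² = 9 (so the new area is 297/2) and multiplies the boundary lattice-point count by 3, giving 15.
By Pick's theorem, the interior count of the dilated polygon is 297/2 − 15/2 + 1 = 142.

142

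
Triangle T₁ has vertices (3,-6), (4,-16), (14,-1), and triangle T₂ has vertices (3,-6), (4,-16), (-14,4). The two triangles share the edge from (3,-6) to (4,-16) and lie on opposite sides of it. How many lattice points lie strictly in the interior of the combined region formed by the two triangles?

134

The union is the simple quadrilateral with vertices (3,-6), (14,-1), (4,-16), (-14,4) in order.
Using the shoelace formula, 2A = |[3·(-1) − 14·(-6)] + [14·(-16) − 4·(-1)] + [4·4 − (-14)·(-16)] + [(-14)·(-6) − 3·4]| = 275, so the area is 275/2.
Summing gcd(|Δx|,|Δy|) over the edges gives the boundary count: gcd(11,5) + gcd(10,15) + gcd(18,20) + gcd(17,10) = 1+5+2+1 = 9.
By Pick's theorem I = A − B/2 + 1 = 275/2 − 9/2 + 1 = 134.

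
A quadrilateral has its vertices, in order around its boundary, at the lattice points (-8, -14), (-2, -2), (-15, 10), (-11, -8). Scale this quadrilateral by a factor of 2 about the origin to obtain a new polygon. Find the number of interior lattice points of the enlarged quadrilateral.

Using the shoelace formula, 2A = |[(-8)·(-2) − (-2)·(-14)] + [(-2)·10 − (-15)·(-2)] + [(-15)·(-8) − (-11)·10] + [(-11)·(-14) − (-8)·(-8)]| = 258, so the area is 129.
The number of boundary lattice points is Σ gcd(|Δx|,|Δy|) = gcd(6,12) + gcd(13,12) + gcd(4,18) + gcd(3,6) = 6+1+2+3 = 12.
Scaling by 2 multiplies the area by 2² = 4 (so the new area is 516) and multiplies the boundary lattice-point count by 2, giving 24.
By Pick's theorem, the interior count of the dilated polygon is 516 − 24/2 + 1 = 505.

505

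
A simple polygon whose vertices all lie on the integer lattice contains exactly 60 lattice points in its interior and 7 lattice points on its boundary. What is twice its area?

Pick's theorem states A = I + B/2 − 1, so A = 60 + 7/2 − 1 = 125/2.
Hence 2A = 125.

125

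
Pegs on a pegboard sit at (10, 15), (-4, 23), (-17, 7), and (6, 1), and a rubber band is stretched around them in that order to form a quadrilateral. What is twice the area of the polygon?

The shoelace formula gives twice the area as |[10·23 − (-4)·15] + [(-4)·7 − (-17)·23] + [(-17)·1 − 6·7] + [6·15 − 10·1]| = 674, so the area is 337.

674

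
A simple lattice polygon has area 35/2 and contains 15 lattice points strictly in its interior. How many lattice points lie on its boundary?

Pick's theorem gives A = I + B/2 − 1, so B = 2(A − I + 1) = 2(35/2 − 15 + 1) = 7.

7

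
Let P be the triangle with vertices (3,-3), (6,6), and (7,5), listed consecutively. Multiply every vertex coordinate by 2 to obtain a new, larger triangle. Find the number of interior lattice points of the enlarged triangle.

17

The shoelace formula gives twice the area as |(3·6 − 6·(-3)) + (6·5 − 7·6) + (7·(-3) − 3·5)| = 12, so the area is 6.
The number of boundary lattice points is Σ gcd(|Δx|,|Δy|) = gcd(3,9) + gcd(1,1) + gcd(4,8) = 3+1+4 = 8.
Scaling by 2 multiplies the area by 2² = 4 (so the new area is 24) and multiplies the boundary lattice-point count by 2, giving 16.
By Pick's theorem, the interior count of the dilated polygon is 24 − 16/2 + 1 = 17.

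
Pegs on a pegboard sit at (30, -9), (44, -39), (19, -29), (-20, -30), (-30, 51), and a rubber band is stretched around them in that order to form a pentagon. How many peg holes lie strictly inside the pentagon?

2786

Using the shoelace formula, 2A = |[30·(-39) − 44·(-9)] + [44·(-29) − 19·(-39)] + [19·(-30) − (-20)·(-29)] + [(-20)·51 − (-30)·(-30)] + [(-30)·(-9) − 30·51]| = 5639, so the area is 5639/2.
The number of boundary lattice points is Σ gcd(|Δx|,|Δy|) = gcd(14,30) + gcd(25,10) + gcd(39,1) + gcd(10,81) + gcd(60,60) = 2+5+1+1+60 = 69.
Pick's theorem gives I = A − B/2 + 1 = 5639/2 − 69/2 + 1 = 2786.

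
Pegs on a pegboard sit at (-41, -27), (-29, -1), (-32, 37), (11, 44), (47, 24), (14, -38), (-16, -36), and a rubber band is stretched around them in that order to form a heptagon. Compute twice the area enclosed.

By the shoelace formula, twice the signed area is |((-41)·(-1) − (-29)·(-27)) + ((-29)·37 − (-32)·(-1)) + ((-32)·44 − 11·37) + (11·24 − 47·44) + (47·(-38) − 14·24) + (14·(-36) − (-16)·(-38)) + ((-16)·(-27) − (-41)·(-36))| = 9744, so the area is 4872.

9744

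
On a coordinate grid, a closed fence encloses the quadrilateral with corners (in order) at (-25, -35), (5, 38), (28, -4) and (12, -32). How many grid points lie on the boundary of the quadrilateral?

7

Along each edge there are gcd(|Δx|,|Δy|)+1 lattice points, so counting each shared vertex once the boundary has gcd(30,73) + gcd(23,42) + gcd(16,28) + gcd(37,3) = 1+1+4+1 = 7.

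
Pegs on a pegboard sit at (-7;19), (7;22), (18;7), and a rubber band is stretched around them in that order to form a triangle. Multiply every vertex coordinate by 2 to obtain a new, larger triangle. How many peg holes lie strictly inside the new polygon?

Using the shoelace formula, 2A = |((-7)·22 − 7·19) + (7·7 − 18·22) + (18·19 − (-7)·7)| = 243, so the area is 121.5.
Along each edge there are gcd(|Δx|,|Δy|)+1 lattice points, so counting each shared vertex once the boundary has gcd(14,3) + gcd(11,15) + gcd(25,12) = 1+1+1 = 3.
Scaling by 2 multiplies the area by 2² = 4 (so the new area is 486) and multiplies the boundary lattice-point count by 2, giving 6.
By Pick's theorem, the interior count of the dilated polygon is 486 − 6/2 + 1 = 484.

484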